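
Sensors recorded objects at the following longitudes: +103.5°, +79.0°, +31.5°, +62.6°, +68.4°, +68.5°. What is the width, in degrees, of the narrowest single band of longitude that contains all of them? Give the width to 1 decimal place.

Sort the longitudes: +31.5°, +62.6°, +68.4°, +68.5°, +79.0°, +103.5°.
Eastward gaps between consecutive values (wrapping around): 31.1°, 5.8°, 0.1°, 10.5°, 24.5°, 288.0°.
Largest gap = 288.0° ⇒ minimal covering band is its complement: 360° − 288.0° = 72.0°.
Band runs from +31.5° eastward to +103.5°.

72.0°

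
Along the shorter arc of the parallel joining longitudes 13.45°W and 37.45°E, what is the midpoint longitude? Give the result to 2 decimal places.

Signed shortest Δλ from -13.45° to +37.45° is +50.90°.
Midpoint longitude = -13.45° + (+50.90°)/2 = -13.45° + 25.45° = +12.00°.

12.00°E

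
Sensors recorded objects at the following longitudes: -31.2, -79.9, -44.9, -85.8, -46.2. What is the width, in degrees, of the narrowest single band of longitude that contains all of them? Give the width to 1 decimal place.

54.6°

Sort the longitudes: -85.8°, -79.9°, -46.2°, -44.9°, -31.2°.
Eastward gaps between consecutive values (wrapping around): 5.9°, 33.7°, 1.3°, 13.7°, 305.4°.
Largest gap = 305.4° ⇒ minimal covering band is its complement: 360° − 305.4° = 54.6°.
Band runs from -85.8° eastward to -31.2°.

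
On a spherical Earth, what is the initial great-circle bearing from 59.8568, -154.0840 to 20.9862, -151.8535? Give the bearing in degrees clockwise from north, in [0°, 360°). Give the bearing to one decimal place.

Δλ = -151.8535 − -154.0840 = 2.2305°.
θ = atan2( sin Δλ · cos φ₂ , cos φ₁ · sin φ₂ − sin φ₁ · cos φ₂ · cos Δλ )
  = atan2(0.03634, -0.62695) = 176.683° → normalised to [0°, 360°): 176.683°.

176.7°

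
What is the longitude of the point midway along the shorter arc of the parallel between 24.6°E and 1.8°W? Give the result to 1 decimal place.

Signed shortest Δλ from +24.6° to -1.8° is -26.4°.
Midpoint longitude = +24.6° + (-26.4°)/2 = +24.6° − 13.2° = +11.4°.

11.4°E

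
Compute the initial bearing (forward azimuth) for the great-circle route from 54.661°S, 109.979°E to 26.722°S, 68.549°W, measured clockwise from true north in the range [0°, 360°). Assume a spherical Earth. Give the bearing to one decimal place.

Δλ = -68.549 − 109.979 = -178.528°.
θ = atan2( sin Δλ · cos φ₂ , cos φ₁ · sin φ₂ − sin φ₁ · cos φ₂ · cos Δλ )
  = atan2(-0.02294, -0.98847) = -178.670° → normalised to [0°, 360°): 181.330°.

181.3°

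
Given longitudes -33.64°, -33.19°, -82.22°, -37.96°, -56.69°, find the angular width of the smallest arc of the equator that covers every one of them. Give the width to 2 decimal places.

49.03°

Sort the longitudes: -82.22°, -56.69°, -37.96°, -33.64°, -33.19°.
Eastward gaps between consecutive values (wrapping around): 25.53°, 18.73°, 4.32°, 0.45°, 310.97°.
Largest gap = 310.97° ⇒ minimal covering band is its complement: 360° − 310.97° = 49.03°.
Band runs from -82.22° eastward to -33.19°.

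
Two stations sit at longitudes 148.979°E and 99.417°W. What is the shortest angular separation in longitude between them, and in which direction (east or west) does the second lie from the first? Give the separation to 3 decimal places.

111.604° east

Raw difference: -99.417 − 148.979 = -248.396°.
Normalise into (−180°, 180°]: -248.396° + 360° = 111.604°.
Positive ⇒ the second point lies to the east; separation 111.604°.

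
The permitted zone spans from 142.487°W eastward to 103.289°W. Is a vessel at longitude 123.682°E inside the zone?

Band width going east from -142.487° to -103.289°: ((-103.289 − -142.487) mod 360) = 39.198°.
Offset of +123.682° east of the west edge: ((123.682 − -142.487) mod 360) = 266.169°.
266.169° > 39.198° ⇒ outside.

No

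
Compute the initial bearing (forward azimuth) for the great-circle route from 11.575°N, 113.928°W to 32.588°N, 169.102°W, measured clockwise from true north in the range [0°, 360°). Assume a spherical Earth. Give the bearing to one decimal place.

301.9°

Δλ = -169.102 − -113.928 = -55.174°.
θ = atan2( sin Δλ · cos φ₂ , cos φ₁ · sin φ₂ − sin φ₁ · cos φ₂ · cos Δλ )
  = atan2(-0.69165, 0.43109) = -58.066° → normalised to [0°, 360°): 301.934°.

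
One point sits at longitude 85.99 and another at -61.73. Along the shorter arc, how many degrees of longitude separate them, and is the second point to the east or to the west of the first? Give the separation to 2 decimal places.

Raw difference: -61.73 − 85.99 = -147.72°.
Normalise into (−180°, 180°]: -147.72° stays -147.72°.
Negative ⇒ the second point lies to the west; separation 147.72°.

147.72° west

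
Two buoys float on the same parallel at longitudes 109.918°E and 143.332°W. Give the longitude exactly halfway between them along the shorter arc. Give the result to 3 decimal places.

Signed shortest Δλ from +109.918° to -143.332° is +106.750°.
Midpoint longitude = +109.918° + (+106.750°)/2 = +109.918° + 53.375° = +163.293°.
(The naïve average (+109.918 + -143.332)/2 = -16.707° is on the wrong side of the globe.)

163.293°E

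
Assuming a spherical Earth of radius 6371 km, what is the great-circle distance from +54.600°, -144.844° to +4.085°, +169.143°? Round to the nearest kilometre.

Δλ = 169.143 − -144.844 = 313.987°; wrapped into (−180°, 180°]: -46.013°.
Δφ = 4.085 − 54.600 = -50.515°.
a = sin²(Δφ/2) + cos φ₁ · cos φ₂ · sin²(Δλ/2) = 0.270324.
c = 2·atan2(√a, √(1−a)) = 1.09353 rad → d = 6371·c ≈ 6966.88 km.

6967 km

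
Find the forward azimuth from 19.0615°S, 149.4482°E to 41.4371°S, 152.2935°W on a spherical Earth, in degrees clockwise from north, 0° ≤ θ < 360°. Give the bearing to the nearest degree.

Δλ = -152.2935 − 149.4482 = -301.7417°; wrapped into (−180°, 180°]: 58.2583°.
θ = atan2( sin Δλ · cos φ₂ , cos φ₁ · sin φ₂ − sin φ₁ · cos φ₂ · cos Δλ )
  = atan2(0.63755, -0.49671) = 127.922° → normalised to [0°, 360°): 127.922°.

128°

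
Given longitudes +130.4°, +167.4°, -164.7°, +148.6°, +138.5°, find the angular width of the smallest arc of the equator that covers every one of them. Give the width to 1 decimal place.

Sort the longitudes: -164.7°, +130.4°, +138.5°, +148.6°, +167.4°.
Eastward gaps between consecutive values (wrapping around): 295.1°, 8.1°, 10.1°, 18.8°, 27.9°.
Largest gap = 295.1° ⇒ minimal covering band is its complement: 360° − 295.1° = 64.9°.
Band runs from +130.4° eastward to -164.7°, crossing the antimeridian.

64.9°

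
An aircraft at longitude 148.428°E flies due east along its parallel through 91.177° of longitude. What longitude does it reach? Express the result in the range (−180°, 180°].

120.395°W

Start at +148.428°; shift +91.177° → +239.605°.
+239.605° lies outside (−180°, 180°]; subtract 360° → -120.395°.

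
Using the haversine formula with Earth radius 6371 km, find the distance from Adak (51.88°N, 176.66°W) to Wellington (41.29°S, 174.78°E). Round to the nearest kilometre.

Δλ = 174.78 − -176.66 = 351.44°; wrapped into (−180°, 180°]: -8.56°.
Δφ = -41.29 − 51.88 = -93.17°.
a = sin²(Δφ/2) + cos φ₁ · cos φ₂ · sin²(Δλ/2) = 0.530233.
c = 2·atan2(√a, √(1−a)) = 1.63130 rad → d = 6371·c ≈ 10393.00 km.

10393 km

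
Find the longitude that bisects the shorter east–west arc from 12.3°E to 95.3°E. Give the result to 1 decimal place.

Signed shortest Δλ from +12.3° to +95.3° is +83.0°.
Midpoint longitude = +12.3° + (+83.0°)/2 = +12.3° + 41.5° = +53.8°.

53.8°E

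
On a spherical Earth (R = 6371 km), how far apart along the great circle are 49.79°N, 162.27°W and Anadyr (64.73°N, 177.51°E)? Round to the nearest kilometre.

Δλ = 177.51 − -162.27 = 339.78°; wrapped into (−180°, 180°]: -20.22°.
Δφ = 64.73 − 49.79 = 14.94°.
a = sin²(Δφ/2) + cos φ₁ · cos φ₂ · sin²(Δλ/2) = 0.025394.
c = 2·atan2(√a, √(1−a)) = 0.32007 rad → d = 6371·c ≈ 2039.19 km.

2039 km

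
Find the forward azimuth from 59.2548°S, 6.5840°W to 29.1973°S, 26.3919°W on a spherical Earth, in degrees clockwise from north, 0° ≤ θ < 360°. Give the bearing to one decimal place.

Δλ = -26.3919 − -6.5840 = -19.8079°.
θ = atan2( sin Δλ · cos φ₂ , cos φ₁ · sin φ₂ − sin φ₁ · cos φ₂ · cos Δλ )
  = atan2(-0.29581, 0.45648) = -32.944° → normalised to [0°, 360°): 327.056°.

327.1°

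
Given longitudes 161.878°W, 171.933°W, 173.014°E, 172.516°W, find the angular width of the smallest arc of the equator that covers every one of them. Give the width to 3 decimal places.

25.108°

Sort the longitudes: -172.516°, -171.933°, -161.878°, +173.014°.
Eastward gaps between consecutive values (wrapping around): 0.583°, 10.055°, 334.892°, 14.470°.
Largest gap = 334.892° ⇒ minimal covering band is its complement: 360° − 334.892° = 25.108°.
Band runs from +173.014° eastward to -161.878°, crossing the antimeridian.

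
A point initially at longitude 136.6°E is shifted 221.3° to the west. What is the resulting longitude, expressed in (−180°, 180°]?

Start at +136.6°; shift −221.3° → -84.7°.
-84.7° already lies in (−180°, 180°].

84.7°W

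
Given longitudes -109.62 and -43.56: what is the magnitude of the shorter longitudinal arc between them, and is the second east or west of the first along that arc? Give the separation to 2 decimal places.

Raw difference: -43.56 − -109.62 = 66.06°.
Normalise into (−180°, 180°]: 66.06° stays 66.06°.
Positive ⇒ the second point lies to the east; separation 66.06°.

66.06° east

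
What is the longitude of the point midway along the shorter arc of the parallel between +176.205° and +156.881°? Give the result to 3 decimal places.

Signed shortest Δλ from +176.205° to +156.881° is -19.324°.
Midpoint longitude = +176.205° + (-19.324°)/2 = +176.205° − 9.662° = +166.543°.

+166.543°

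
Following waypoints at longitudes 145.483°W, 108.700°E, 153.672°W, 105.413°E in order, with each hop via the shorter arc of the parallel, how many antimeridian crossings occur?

3

Leg 1: -145.483° → +108.700°, shortest Δλ = -105.817° (west) — crosses 180°.
Leg 2: +108.700° → -153.672°, shortest Δλ = 97.628° (east) — crosses 180°.
Leg 3: -153.672° → +105.413°, shortest Δλ = -100.915° (west) — crosses 180°.
Total crossings: 3.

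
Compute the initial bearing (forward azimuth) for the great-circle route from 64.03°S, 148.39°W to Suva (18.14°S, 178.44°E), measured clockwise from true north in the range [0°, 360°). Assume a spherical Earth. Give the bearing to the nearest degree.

Δλ = 178.44 − -148.39 = 326.83°; wrapped into (−180°, 180°]: -33.17°.
θ = atan2( sin Δλ · cos φ₂ , cos φ₁ · sin φ₂ − sin φ₁ · cos φ₂ · cos Δλ )
  = atan2(-0.51993, 0.57879) = -41.934° → normalised to [0°, 360°): 318.066°.

318°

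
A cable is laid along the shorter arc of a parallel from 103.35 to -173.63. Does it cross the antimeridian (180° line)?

Naïve |-173.63 − 103.35| = 276.98° > 180°, so the shorter arc goes the other way round — across 180°.
Signed shortest Δλ = ((-173.63 − 103.35 + 180) mod 360) − 180 = 83.02°.
Going east by 83.02° from +103.35° passes through 180° before reaching -173.63°.

Yes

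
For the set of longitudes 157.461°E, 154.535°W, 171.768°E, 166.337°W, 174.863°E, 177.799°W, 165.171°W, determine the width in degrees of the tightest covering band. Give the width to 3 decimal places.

48.004°

Sort the longitudes: -177.799°, -166.337°, -165.171°, -154.535°, +157.461°, +171.768°, +174.863°.
Eastward gaps between consecutive values (wrapping around): 11.462°, 1.166°, 10.636°, 311.996°, 14.307°, 3.095°, 7.338°.
Largest gap = 311.996° ⇒ minimal covering band is its complement: 360° − 311.996° = 48.004°.
Band runs from +157.461° eastward to -154.535°, crossing the antimeridian.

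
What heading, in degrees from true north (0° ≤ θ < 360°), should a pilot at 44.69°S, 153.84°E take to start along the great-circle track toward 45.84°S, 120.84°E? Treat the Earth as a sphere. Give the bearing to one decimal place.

255.4°

Δλ = 120.84 − 153.84 = -33.00°.
θ = atan2( sin Δλ · cos φ₂ , cos φ₁ · sin φ₂ − sin φ₁ · cos φ₂ · cos Δλ )
  = atan2(-0.37943, -0.09911) = -104.639° → normalised to [0°, 360°): 255.361°.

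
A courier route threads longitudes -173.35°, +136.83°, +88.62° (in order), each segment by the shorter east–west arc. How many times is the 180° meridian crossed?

Leg 1: -173.35° → +136.83°, shortest Δλ = -49.82° (west) — crosses 180°.
Leg 2: +136.83° → +88.62°, shortest Δλ = -48.21° (west) — does not cross 180°.
Total crossings: 1.

1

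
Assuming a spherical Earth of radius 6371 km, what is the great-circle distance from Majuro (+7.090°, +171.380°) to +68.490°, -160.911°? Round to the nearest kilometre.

7126 km

Δλ = -160.911 − 171.380 = -332.291°; wrapped into (−180°, 180°]: 27.709°.
Δφ = 68.490 − 7.090 = 61.400°.
a = sin²(Δφ/2) + cos φ₁ · cos φ₂ · sin²(Δλ/2) = 0.281518.
c = 2·atan2(√a, √(1−a)) = 1.11858 rad → d = 6371·c ≈ 7126.44 km.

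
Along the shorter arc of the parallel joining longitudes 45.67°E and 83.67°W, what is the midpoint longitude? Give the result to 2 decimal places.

Signed shortest Δλ from +45.67° to -83.67° is -129.34°.
Midpoint longitude = +45.67° + (-129.34°)/2 = +45.67° − 64.67° = -19.00°.

19.00°W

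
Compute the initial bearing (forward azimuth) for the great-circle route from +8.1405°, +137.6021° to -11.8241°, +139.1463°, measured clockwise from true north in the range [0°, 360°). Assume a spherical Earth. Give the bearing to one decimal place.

Δλ = 139.1463 − 137.6021 = 1.5442°.
θ = atan2( sin Δλ · cos φ₂ , cos φ₁ · sin φ₂ − sin φ₁ · cos φ₂ · cos Δλ )
  = atan2(0.02638, -0.34139) = 175.582° → normalised to [0°, 360°): 175.582°.

175.6°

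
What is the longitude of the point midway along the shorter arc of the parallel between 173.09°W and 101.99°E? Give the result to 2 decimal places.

144.45°E

Signed shortest Δλ from -173.09° to +101.99° is -84.92°.
Midpoint longitude = -173.09° + (-84.92°)/2 = -173.09° − 42.46° = -215.55°.
Normalise into (−180°, 180°]: +144.45°.
(The naïve average (-173.09 + +101.99)/2 = -35.55° is on the wrong side of the globe.)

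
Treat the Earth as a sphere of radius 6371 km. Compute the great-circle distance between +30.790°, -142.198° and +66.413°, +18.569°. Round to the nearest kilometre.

Δλ = 18.569 − -142.198 = 160.767°.
Δφ = 66.413 − 30.790 = 35.623°.
a = sin²(Δφ/2) + cos φ₁ · cos φ₂ · sin²(Δλ/2) = 0.427715.
c = 2·atan2(√a, √(1−a)) = 1.42572 rad → d = 6371·c ≈ 9083.25 km.

9083 km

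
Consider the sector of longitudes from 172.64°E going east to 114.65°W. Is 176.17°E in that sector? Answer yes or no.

Band width going east from +172.64° to -114.65°: ((-114.65 − 172.64) mod 360) = 72.71°.
Offset of +176.17° east of the west edge: ((176.17 − 172.64) mod 360) = 3.53°.
3.53° ≤ 72.71° ⇒ inside.

Yes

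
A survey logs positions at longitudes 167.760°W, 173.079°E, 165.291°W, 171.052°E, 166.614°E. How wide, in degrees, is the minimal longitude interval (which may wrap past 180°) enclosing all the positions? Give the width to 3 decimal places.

Sort the longitudes: -167.760°, -165.291°, +166.614°, +171.052°, +173.079°.
Eastward gaps between consecutive values (wrapping around): 2.469°, 331.905°, 4.438°, 2.027°, 19.161°.
Largest gap = 331.905° ⇒ minimal covering band is its complement: 360° − 331.905° = 28.095°.
Band runs from +166.614° eastward to -165.291°, crossing the antimeridian.

28.095°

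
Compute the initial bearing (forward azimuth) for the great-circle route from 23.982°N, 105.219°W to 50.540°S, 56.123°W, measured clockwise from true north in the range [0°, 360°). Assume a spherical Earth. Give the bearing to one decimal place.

151.2°

Δλ = -56.123 − -105.219 = 49.096°.
θ = atan2( sin Δλ · cos φ₂ , cos φ₁ · sin φ₂ − sin φ₁ · cos φ₂ · cos Δλ )
  = atan2(0.48035, -0.87456) = 151.223° → normalised to [0°, 360°): 151.223°.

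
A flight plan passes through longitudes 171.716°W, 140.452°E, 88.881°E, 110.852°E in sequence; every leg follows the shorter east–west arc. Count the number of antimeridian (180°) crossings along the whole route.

Leg 1: -171.716° → +140.452°, shortest Δλ = -47.832° (west) — crosses 180°.
Leg 2: +140.452° → +88.881°, shortest Δλ = -51.571° (west) — does not cross 180°.
Leg 3: +88.881° → +110.852°, shortest Δλ = 21.971° (east) — does not cross 180°.
Total crossings: 1.

1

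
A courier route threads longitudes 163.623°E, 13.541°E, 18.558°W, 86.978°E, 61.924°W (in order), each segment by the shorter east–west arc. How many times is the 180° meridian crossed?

Leg 1: +163.623° → +13.541°, shortest Δλ = -150.082° (west) — does not cross 180°.
Leg 2: +13.541° → -18.558°, shortest Δλ = -32.099° (west) — does not cross 180°.
Leg 3: -18.558° → +86.978°, shortest Δλ = 105.536° (east) — does not cross 180°.
Leg 4: +86.978° → -61.924°, shortest Δλ = -148.902° (west) — does not cross 180°.
Total crossings: 0.

0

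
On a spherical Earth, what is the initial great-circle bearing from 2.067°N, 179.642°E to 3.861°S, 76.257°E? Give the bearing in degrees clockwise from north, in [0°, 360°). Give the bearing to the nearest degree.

267°

Δλ = 76.257 − 179.642 = -103.385°.
θ = atan2( sin Δλ · cos φ₂ , cos φ₁ · sin φ₂ − sin φ₁ · cos φ₂ · cos Δλ )
  = atan2(-0.97063, -0.05896) = -93.476° → normalised to [0°, 360°): 266.524°.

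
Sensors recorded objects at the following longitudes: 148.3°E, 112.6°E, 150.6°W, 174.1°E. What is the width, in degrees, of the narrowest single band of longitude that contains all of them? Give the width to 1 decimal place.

96.8°

Sort the longitudes: -150.6°, +112.6°, +148.3°, +174.1°.
Eastward gaps between consecutive values (wrapping around): 263.2°, 35.7°, 25.8°, 35.3°.
Largest gap = 263.2° ⇒ minimal covering band is its complement: 360° − 263.2° = 96.8°.
Band runs from +112.6° eastward to -150.6°, crossing the antimeridian.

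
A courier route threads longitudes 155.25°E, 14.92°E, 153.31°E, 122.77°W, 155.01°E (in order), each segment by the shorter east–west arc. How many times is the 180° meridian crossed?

2

Leg 1: +155.25° → +14.92°, shortest Δλ = -140.33° (west) — does not cross 180°.
Leg 2: +14.92° → +153.31°, shortest Δλ = 138.39° (east) — does not cross 180°.
Leg 3: +153.31° → -122.77°, shortest Δλ = 83.92° (east) — crosses 180°.
Leg 4: -122.77° → +155.01°, shortest Δλ = -82.22° (west) — crosses 180°.
Total crossings: 2.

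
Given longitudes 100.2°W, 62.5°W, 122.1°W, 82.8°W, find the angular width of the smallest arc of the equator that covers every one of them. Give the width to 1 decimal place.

59.6°

Sort the longitudes: -122.1°, -100.2°, -82.8°, -62.5°.
Eastward gaps between consecutive values (wrapping around): 21.9°, 17.4°, 20.3°, 300.4°.
Largest gap = 300.4° ⇒ minimal covering band is its complement: 360° − 300.4° = 59.6°.
Band runs from -122.1° eastward to -62.5°.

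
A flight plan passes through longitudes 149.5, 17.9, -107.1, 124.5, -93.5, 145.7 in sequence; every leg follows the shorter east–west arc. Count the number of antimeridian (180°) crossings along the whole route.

3

Leg 1: +149.5° → +17.9°, shortest Δλ = -131.6° (west) — does not cross 180°.
Leg 2: +17.9° → -107.1°, shortest Δλ = -125.0° (west) — does not cross 180°.
Leg 3: -107.1° → +124.5°, shortest Δλ = -128.4° (west) — crosses 180°.
Leg 4: +124.5° → -93.5°, shortest Δλ = 142.0° (east) — crosses 180°.
Leg 5: -93.5° → +145.7°, shortest Δλ = -120.8° (west) — crosses 180°.
Total crossings: 3.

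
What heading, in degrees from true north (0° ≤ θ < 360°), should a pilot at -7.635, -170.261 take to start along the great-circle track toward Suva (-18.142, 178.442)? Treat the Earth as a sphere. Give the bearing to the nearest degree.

225°

Δλ = 178.442 − -170.261 = 348.703°; wrapped into (−180°, 180°]: -11.297°.
θ = atan2( sin Δλ · cos φ₂ , cos φ₁ · sin φ₂ − sin φ₁ · cos φ₂ · cos Δλ )
  = atan2(-0.18616, -0.18480) = -134.791° → normalised to [0°, 360°): 225.209°.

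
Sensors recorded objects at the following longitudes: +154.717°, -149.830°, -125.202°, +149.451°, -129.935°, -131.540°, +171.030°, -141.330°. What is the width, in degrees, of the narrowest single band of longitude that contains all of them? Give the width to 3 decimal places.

Sort the longitudes: -149.830°, -141.330°, -131.540°, -129.935°, -125.202°, +149.451°, +154.717°, +171.030°.
Eastward gaps between consecutive values (wrapping around): 8.500°, 9.790°, 1.605°, 4.733°, 274.653°, 5.266°, 16.313°, 39.140°.
Largest gap = 274.653° ⇒ minimal covering band is its complement: 360° − 274.653° = 85.347°.
Band runs from +149.451° eastward to -125.202°, crossing the antimeridian.

85.347°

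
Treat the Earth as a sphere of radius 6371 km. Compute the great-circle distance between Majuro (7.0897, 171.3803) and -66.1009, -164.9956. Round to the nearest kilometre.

Δλ = -164.9956 − 171.3803 = -336.3759°; wrapped into (−180°, 180°]: 23.6241°.
Δφ = -66.1009 − 7.0897 = -73.1906°.
a = sin²(Δφ/2) + cos φ₁ · cos φ₂ · sin²(Δλ/2) = 0.372252.
c = 2·atan2(√a, √(1−a)) = 1.31244 rad → d = 6371·c ≈ 8361.52 km.

8362 km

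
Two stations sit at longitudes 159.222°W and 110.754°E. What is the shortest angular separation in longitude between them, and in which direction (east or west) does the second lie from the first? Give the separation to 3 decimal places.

Raw difference: 110.754 − -159.222 = 269.976°.
Normalise into (−180°, 180°]: 269.976° − 360° = -90.024°.
Negative ⇒ the second point lies to the west; separation 90.024°.

90.024° west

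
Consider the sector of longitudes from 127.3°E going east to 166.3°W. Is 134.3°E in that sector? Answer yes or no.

Band width going east from +127.3° to -166.3°: ((-166.3 − 127.3) mod 360) = 66.4°.
Offset of +134.3° east of the west edge: ((134.3 − 127.3) mod 360) = 7.0°.
7.0° ≤ 66.4° ⇒ inside.

Yes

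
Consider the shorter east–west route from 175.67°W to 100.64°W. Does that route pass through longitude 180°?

No

Signed shortest Δλ = ((-100.64 − -175.67 + 180) mod 360) − 180 = 75.03°.
Going east by 75.03° from -175.67° reaches -100.64° without touching 180°.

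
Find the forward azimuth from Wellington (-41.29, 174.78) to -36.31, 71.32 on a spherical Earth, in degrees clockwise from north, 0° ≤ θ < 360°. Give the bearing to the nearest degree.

234°

Δλ = 71.32 − 174.78 = -103.46°.
θ = atan2( sin Δλ · cos φ₂ , cos φ₁ · sin φ₂ − sin φ₁ · cos φ₂ · cos Δλ )
  = atan2(-0.78369, -0.56870) = -125.967° → normalised to [0°, 360°): 234.033°.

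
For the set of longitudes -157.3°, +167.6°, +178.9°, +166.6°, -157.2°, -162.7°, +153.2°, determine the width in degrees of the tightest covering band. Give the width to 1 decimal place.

49.6°

Sort the longitudes: -162.7°, -157.3°, -157.2°, +153.2°, +166.6°, +167.6°, +178.9°.
Eastward gaps between consecutive values (wrapping around): 5.4°, 0.1°, 310.4°, 13.4°, 1.0°, 11.3°, 18.4°.
Largest gap = 310.4° ⇒ minimal covering band is its complement: 360° − 310.4° = 49.6°.
Band runs from +153.2° eastward to -157.2°, crossing the antimeridian.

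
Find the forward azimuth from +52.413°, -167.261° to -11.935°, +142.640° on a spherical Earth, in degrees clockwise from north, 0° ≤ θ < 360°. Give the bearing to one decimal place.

Δλ = 142.640 − -167.261 = 309.901°; wrapped into (−180°, 180°]: -50.099°.
θ = atan2( sin Δλ · cos φ₂ , cos φ₁ · sin φ₂ − sin φ₁ · cos φ₂ · cos Δλ )
  = atan2(-0.75057, -0.62347) = -129.715° → normalised to [0°, 360°): 230.285°.

230.3°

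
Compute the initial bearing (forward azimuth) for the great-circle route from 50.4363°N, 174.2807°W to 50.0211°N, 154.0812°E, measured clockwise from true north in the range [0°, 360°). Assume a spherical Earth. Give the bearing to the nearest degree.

281°

Δλ = 154.0812 − -174.2807 = 328.3619°; wrapped into (−180°, 180°]: -31.6381°.
θ = atan2( sin Δλ · cos φ₂ , cos φ₁ · sin φ₂ − sin φ₁ · cos φ₂ · cos Δλ )
  = atan2(-0.33703, 0.06637) = -78.860° → normalised to [0°, 360°): 281.140°.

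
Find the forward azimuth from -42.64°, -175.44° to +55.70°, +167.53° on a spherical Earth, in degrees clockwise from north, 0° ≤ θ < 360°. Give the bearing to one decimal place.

Δλ = 167.53 − -175.44 = 342.97°; wrapped into (−180°, 180°]: -17.03°.
θ = atan2( sin Δλ · cos φ₂ , cos φ₁ · sin φ₂ − sin φ₁ · cos φ₂ · cos Δλ )
  = atan2(-0.16504, 0.97269) = -9.630° → normalised to [0°, 360°): 350.370°.

350.4°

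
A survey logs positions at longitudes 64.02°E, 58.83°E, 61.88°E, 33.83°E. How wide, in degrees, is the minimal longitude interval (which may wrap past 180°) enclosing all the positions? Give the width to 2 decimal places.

30.19°

Sort the longitudes: +33.83°, +58.83°, +61.88°, +64.02°.
Eastward gaps between consecutive values (wrapping around): 25.00°, 3.05°, 2.14°, 329.81°.
Largest gap = 329.81° ⇒ minimal covering band is its complement: 360° − 329.81° = 30.19°.
Band runs from +33.83° eastward to +64.02°.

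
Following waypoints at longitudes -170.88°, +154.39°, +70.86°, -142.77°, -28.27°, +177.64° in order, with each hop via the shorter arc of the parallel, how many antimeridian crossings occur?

3

Leg 1: -170.88° → +154.39°, shortest Δλ = -34.73° (west) — crosses 180°.
Leg 2: +154.39° → +70.86°, shortest Δλ = -83.53° (west) — does not cross 180°.
Leg 3: +70.86° → -142.77°, shortest Δλ = 146.37° (east) — crosses 180°.
Leg 4: -142.77° → -28.27°, shortest Δλ = 114.5° (east) — does not cross 180°.
Leg 5: -28.27° → +177.64°, shortest Δλ = -154.09° (west) — crosses 180°.
Total crossings: 3.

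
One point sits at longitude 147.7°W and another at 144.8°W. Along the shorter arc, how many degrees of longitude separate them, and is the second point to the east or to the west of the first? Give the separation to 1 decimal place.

Raw difference: -144.8 − -147.7 = 2.9°.
Normalise into (−180°, 180°]: 2.9° stays 2.9°.
Positive ⇒ the second point lies to the east; separation 2.9°.

2.9° east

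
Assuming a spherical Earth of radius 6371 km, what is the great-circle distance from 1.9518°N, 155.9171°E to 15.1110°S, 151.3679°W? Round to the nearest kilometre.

6100 km

Δλ = -151.3679 − 155.9171 = -307.2850°; wrapped into (−180°, 180°]: 52.7150°.
Δφ = -15.1110 − 1.9518 = -17.0628°.
a = sin²(Δφ/2) + cos φ₁ · cos φ₂ · sin²(Δλ/2) = 0.212192.
c = 2·atan2(√a, √(1−a)) = 0.95744 rad → d = 6371·c ≈ 6099.85 km.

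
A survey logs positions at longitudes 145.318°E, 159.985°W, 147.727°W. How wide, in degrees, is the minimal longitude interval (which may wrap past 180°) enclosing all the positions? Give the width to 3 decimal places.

Sort the longitudes: -159.985°, -147.727°, +145.318°.
Eastward gaps between consecutive values (wrapping around): 12.258°, 293.045°, 54.697°.
Largest gap = 293.045° ⇒ minimal covering band is its complement: 360° − 293.045° = 66.955°.
Band runs from +145.318° eastward to -147.727°, crossing the antimeridian.

66.955°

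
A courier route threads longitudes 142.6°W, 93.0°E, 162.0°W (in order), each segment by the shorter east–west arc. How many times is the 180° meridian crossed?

2

Leg 1: -142.6° → +93.0°, shortest Δλ = -124.4° (west) — crosses 180°.
Leg 2: +93.0° → -162.0°, shortest Δλ = 105.0° (east) — crosses 180°.
Total crossings: 2.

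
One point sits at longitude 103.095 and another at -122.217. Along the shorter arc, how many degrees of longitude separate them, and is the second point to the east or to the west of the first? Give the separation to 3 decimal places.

Raw difference: -122.217 − 103.095 = -225.312°.
Normalise into (−180°, 180°]: -225.312° + 360° = 134.688°.
Positive ⇒ the second point lies to the east; separation 134.688°.

134.688° east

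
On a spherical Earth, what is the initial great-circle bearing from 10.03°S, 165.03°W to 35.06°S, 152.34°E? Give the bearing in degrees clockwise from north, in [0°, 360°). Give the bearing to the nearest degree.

Δλ = 152.34 − -165.03 = 317.37°; wrapped into (−180°, 180°]: -42.63°.
θ = atan2( sin Δλ · cos φ₂ , cos φ₁ · sin φ₂ − sin φ₁ · cos φ₂ · cos Δλ )
  = atan2(-0.55437, -0.46077) = -129.732° → normalised to [0°, 360°): 230.268°.

230°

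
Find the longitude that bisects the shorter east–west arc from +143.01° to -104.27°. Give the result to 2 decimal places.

-160.63°

Signed shortest Δλ from +143.01° to -104.27° is +112.72°.
Midpoint longitude = +143.01° + (+112.72°)/2 = +143.01° + 56.36° = +199.37°.
Normalise into (−180°, 180°]: -160.63°.
(The naïve average (+143.01 + -104.27)/2 = 19.37° is on the wrong side of the globe.)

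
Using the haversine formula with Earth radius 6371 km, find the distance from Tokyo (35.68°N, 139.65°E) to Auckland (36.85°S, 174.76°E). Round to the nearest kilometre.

Δλ = 174.76 − 139.65 = 35.11°.
Δφ = -36.85 − 35.68 = -72.53°.
a = sin²(Δφ/2) + cos φ₁ · cos φ₂ · sin²(Δλ/2) = 0.409031.
c = 2·atan2(√a, √(1−a)) = 1.38784 rad → d = 6371·c ≈ 8841.92 km.

8842 km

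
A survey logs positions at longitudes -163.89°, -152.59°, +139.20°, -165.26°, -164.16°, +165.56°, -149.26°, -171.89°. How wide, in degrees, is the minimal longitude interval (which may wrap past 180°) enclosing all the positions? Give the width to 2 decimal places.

Sort the longitudes: -171.89°, -165.26°, -164.16°, -163.89°, -152.59°, -149.26°, +139.20°, +165.56°.
Eastward gaps between consecutive values (wrapping around): 6.63°, 1.10°, 0.27°, 11.30°, 3.33°, 288.46°, 26.36°, 22.55°.
Largest gap = 288.46° ⇒ minimal covering band is its complement: 360° − 288.46° = 71.54°.
Band runs from +139.20° eastward to -149.26°, crossing the antimeridian.

71.54°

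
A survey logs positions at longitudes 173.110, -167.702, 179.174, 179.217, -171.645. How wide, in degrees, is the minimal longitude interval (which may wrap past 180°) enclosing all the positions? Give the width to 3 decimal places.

19.188°

Sort the longitudes: -171.645°, -167.702°, +173.110°, +179.174°, +179.217°.
Eastward gaps between consecutive values (wrapping around): 3.943°, 340.812°, 6.064°, 0.043°, 9.138°.
Largest gap = 340.812° ⇒ minimal covering band is its complement: 360° − 340.812° = 19.188°.
Band runs from +173.110° eastward to -167.702°, crossing the antimeridian.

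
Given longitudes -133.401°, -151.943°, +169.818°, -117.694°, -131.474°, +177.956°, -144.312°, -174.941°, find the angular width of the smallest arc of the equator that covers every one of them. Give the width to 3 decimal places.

72.488°

Sort the longitudes: -174.941°, -151.943°, -144.312°, -133.401°, -131.474°, -117.694°, +169.818°, +177.956°.
Eastward gaps between consecutive values (wrapping around): 22.998°, 7.631°, 10.911°, 1.927°, 13.780°, 287.512°, 8.138°, 7.103°.
Largest gap = 287.512° ⇒ minimal covering band is its complement: 360° − 287.512° = 72.488°.
Band runs from +169.818° eastward to -117.694°, crossing the antimeridian.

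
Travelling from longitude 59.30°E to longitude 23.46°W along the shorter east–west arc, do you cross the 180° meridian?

Signed shortest Δλ = ((-23.46 − 59.30 + 180) mod 360) − 180 = -82.76°.
Going west by 82.76° from +59.30° reaches -23.46° without touching 180°.

No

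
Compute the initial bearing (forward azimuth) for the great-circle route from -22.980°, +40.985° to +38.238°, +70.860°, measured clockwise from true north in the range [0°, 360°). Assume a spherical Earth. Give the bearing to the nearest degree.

Δλ = 70.860 − 40.985 = 29.875°.
θ = atan2( sin Δλ · cos φ₂ , cos φ₁ · sin φ₂ − sin φ₁ · cos φ₂ · cos Δλ )
  = atan2(0.39124, 0.83571) = 25.087° → normalised to [0°, 360°): 25.087°.

25°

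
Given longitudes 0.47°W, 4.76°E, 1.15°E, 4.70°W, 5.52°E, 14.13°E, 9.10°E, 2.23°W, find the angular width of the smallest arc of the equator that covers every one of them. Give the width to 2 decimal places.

Sort the longitudes: -4.70°, -2.23°, -0.47°, +1.15°, +4.76°, +5.52°, +9.10°, +14.13°.
Eastward gaps between consecutive values (wrapping around): 2.47°, 1.76°, 1.62°, 3.61°, 0.76°, 3.58°, 5.03°, 341.17°.
Largest gap = 341.17° ⇒ minimal covering band is its complement: 360° − 341.17° = 18.83°.
Band runs from -4.70° eastward to +14.13°.

18.83°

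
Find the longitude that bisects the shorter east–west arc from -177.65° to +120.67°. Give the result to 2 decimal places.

+151.51°

Signed shortest Δλ from -177.65° to +120.67° is -61.68°.
Midpoint longitude = -177.65° + (-61.68°)/2 = -177.65° − 30.84° = -208.49°.
Normalise into (−180°, 180°]: +151.51°.
(The naïve average (-177.65 + +120.67)/2 = -28.49° is on the wrong side of the globe.)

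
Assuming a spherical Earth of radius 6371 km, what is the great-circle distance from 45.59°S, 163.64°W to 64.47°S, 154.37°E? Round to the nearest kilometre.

3301 km

Δλ = 154.37 − -163.64 = 318.01°; wrapped into (−180°, 180°]: -41.99°.
Δφ = -64.47 − -45.59 = -18.88°.
a = sin²(Δφ/2) + cos φ₁ · cos φ₂ · sin²(Δλ/2) = 0.065617.
c = 2·atan2(√a, √(1−a)) = 0.51809 rad → d = 6371·c ≈ 3300.75 km.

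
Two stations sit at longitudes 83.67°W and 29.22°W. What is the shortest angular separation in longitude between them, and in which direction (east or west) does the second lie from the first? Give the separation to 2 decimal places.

Raw difference: -29.22 − -83.67 = 54.45°.
Normalise into (−180°, 180°]: 54.45° stays 54.45°.
Positive ⇒ the second point lies to the east; separation 54.45°.

54.45° east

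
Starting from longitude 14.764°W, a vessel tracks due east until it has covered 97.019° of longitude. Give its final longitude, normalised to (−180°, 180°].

Start at -14.764°; shift +97.019° → +82.255°.
+82.255° already lies in (−180°, 180°].

82.255°E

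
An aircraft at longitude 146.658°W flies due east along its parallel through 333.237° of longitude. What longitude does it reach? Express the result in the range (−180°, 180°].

173.421°W

Start at -146.658°; shift +333.237° → +186.579°.
+186.579° lies outside (−180°, 180°]; subtract 360° → -173.421°.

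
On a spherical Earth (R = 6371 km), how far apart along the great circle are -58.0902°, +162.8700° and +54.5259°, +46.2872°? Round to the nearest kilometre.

Δλ = 46.2872 − 162.8700 = -116.5828°.
Δφ = 54.5259 − -58.0902 = 112.6161°.
a = sin²(Δφ/2) + cos φ₁ · cos φ₂ · sin²(Δλ/2) = 0.914290.
c = 2·atan2(√a, √(1−a)) = 2.54736 rad → d = 6371·c ≈ 16229.25 km.

16229 km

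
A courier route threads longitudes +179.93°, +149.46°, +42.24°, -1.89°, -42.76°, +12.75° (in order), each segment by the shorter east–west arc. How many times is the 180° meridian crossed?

Leg 1: +179.93° → +149.46°, shortest Δλ = -30.47° (west) — does not cross 180°.
Leg 2: +149.46° → +42.24°, shortest Δλ = -107.22° (west) — does not cross 180°.
Leg 3: +42.24° → -1.89°, shortest Δλ = -44.13° (west) — does not cross 180°.
Leg 4: -1.89° → -42.76°, shortest Δλ = -40.87° (west) — does not cross 180°.
Leg 5: -42.76° → +12.75°, shortest Δλ = 55.51° (east) — does not cross 180°.
Total crossings: 0.

0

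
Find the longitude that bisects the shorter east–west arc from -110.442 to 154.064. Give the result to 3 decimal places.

-158.189°

Signed shortest Δλ from -110.442° to +154.064° is -95.494°.
Midpoint longitude = -110.442° + (-95.494°)/2 = -110.442° − 47.747° = -158.189°.
(The naïve average (-110.442 + +154.064)/2 = 21.811° is on the wrong side of the globe.)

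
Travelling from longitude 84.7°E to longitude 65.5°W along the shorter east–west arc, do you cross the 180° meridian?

Signed shortest Δλ = ((-65.5 − 84.7 + 180) mod 360) − 180 = -150.2°.
Going west by 150.2° from +84.7° reaches -65.5° without touching 180°.

No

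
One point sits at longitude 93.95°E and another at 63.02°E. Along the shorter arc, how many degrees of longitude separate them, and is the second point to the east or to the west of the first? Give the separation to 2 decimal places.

30.93° west

Raw difference: 63.02 − 93.95 = -30.93°.
Normalise into (−180°, 180°]: -30.93° stays -30.93°.
Negative ⇒ the second point lies to the west; separation 30.93°.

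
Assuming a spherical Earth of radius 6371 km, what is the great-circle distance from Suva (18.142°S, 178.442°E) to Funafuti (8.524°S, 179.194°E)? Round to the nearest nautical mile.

Δλ = 179.194 − 178.442 = 0.752°.
Δφ = -8.524 − -18.142 = 9.618°.
a = sin²(Δφ/2) + cos φ₁ · cos φ₂ · sin²(Δλ/2) = 0.007069.
c = 2·atan2(√a, √(1−a)) = 0.16835 rad → d = 6371·c ≈ 1072.55 km ≈ 579.13 nmi.

579 nmi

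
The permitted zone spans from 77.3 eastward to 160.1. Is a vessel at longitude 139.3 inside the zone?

Band width going east from +77.3° to +160.1°: ((160.1 − 77.3) mod 360) = 82.8°.
Offset of +139.3° east of the west edge: ((139.3 − 77.3) mod 360) = 62.0°.
62.0° ≤ 82.8° ⇒ inside.

Yes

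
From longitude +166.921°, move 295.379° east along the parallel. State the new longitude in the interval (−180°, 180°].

+102.300°

Start at +166.921°; shift +295.379° → +462.300°.
+462.300° lies outside (−180°, 180°]; subtract 360° → +102.300°.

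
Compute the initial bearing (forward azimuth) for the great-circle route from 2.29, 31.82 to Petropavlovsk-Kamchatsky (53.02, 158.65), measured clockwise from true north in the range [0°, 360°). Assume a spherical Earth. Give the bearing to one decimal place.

30.6°

Δλ = 158.65 − 31.82 = 126.83°.
θ = atan2( sin Δλ · cos φ₂ , cos φ₁ · sin φ₂ − sin φ₁ · cos φ₂ · cos Δλ )
  = atan2(0.48148, 0.81262) = 30.647° → normalised to [0°, 360°): 30.647°.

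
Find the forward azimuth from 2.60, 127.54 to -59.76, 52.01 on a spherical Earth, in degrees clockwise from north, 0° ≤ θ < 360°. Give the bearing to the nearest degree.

Δλ = 52.01 − 127.54 = -75.53°.
θ = atan2( sin Δλ · cos φ₂ , cos φ₁ · sin φ₂ − sin φ₁ · cos φ₂ · cos Δλ )
  = atan2(-0.48765, -0.86874) = -150.693° → normalised to [0°, 360°): 209.307°.

209°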